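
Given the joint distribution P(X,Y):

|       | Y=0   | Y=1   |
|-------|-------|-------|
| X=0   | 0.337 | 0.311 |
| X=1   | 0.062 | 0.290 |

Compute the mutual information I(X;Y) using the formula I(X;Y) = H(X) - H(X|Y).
0.0867 bits

I(X;Y) = H(X) - H(X|Y)

Marginal of X (row sums):
  P(X=0) = 0.337 + 0.311 = 0.648
  P(X=1) = 0.062 + 0.290 = 0.352
H(X) = -[0.648·log₂(0.648) + 0.352·log₂(0.352)]
  = 0.4056 + 0.5302 = 0.9358 bits

Marginal of Y (column sums):
  P(Y=0) = 0.337 + 0.062 = 0.399
  P(Y=1) = 0.311 + 0.290 = 0.601
H(X|Y) = Σ_y P(y)·H(X|Y=y):
  Y=0: P(Y=0) = 0.399, P(X|Y=0) = (337/399, 62/399) → H(X|Y=0) = 0.6232
  Y=1: P(Y=1) = 0.601, P(X|Y=1) = (311/601, 290/601) → H(X|Y=1) = 0.9991
H(X|Y) = 0.399·0.6232 + 0.601·0.9991 = 0.8491 bits

I(X;Y) = H(X) - H(X|Y) = 0.9358 - 0.8491 = 0.0867 bits

Cross-check via I(X;Y) = H(X) + H(Y) - H(X,Y): computing H(Y) from the column sums and H(X,Y) from the 4 cells in the same way gives H(Y) = 0.9704 bits and H(X,Y) = 1.8195 bits, so
I(X;Y) = 0.9358 + 0.9704 - 1.8195 = 0.0867 bits ✓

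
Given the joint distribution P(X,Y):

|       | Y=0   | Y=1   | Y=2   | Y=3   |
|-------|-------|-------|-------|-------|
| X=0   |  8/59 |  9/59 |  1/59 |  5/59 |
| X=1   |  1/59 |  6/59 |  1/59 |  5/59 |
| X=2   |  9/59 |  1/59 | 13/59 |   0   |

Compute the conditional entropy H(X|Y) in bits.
1.0676 bits

H(X|Y) = H(X,Y) - H(Y)

H(X,Y) = -Σ_{x,y} P(x,y) log₂ P(x,y). Per-cell terms -P(x,y)·log₂P(x,y):
  X=0: 0.39087, 0.41380, 0.09971, 0.30176
  X=1: 0.09971, 0.33536, 0.09971, 0.30176
  X=2: 0.41380, 0.09971, 0.48082, 0.00000
  (cells with P = 0 contribute 0)
Sum of the 12 terms: H(X,Y) = 3.0370 bits

Marginal of Y (column sums):
  P(Y=0) = 8/59 + 1/59 + 9/59 = 18/59
  P(Y=1) = 9/59 + 6/59 + 1/59 = 16/59
  P(Y=2) = 1/59 + 1/59 + 13/59 = 15/59
  P(Y=3) = 5/59 + 5/59 + 0 = 10/59
H(Y) = -[(18/59)·log₂(18/59) + (16/59)·log₂(16/59) + (15/59)·log₂(15/59) + (10/59)·log₂(10/59)]
  = 0.52252 + 0.51055 + 0.50231 + 0.43402 = 1.9694 bits

H(X|Y) = H(X,Y) - H(Y) = 3.0370 - 1.9694 = 1.0676 bits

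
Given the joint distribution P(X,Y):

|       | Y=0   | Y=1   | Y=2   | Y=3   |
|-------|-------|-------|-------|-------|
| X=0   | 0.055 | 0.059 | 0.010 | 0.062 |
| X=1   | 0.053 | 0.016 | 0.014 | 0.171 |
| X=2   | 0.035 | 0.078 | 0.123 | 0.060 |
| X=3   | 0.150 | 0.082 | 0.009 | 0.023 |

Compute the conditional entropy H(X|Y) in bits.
1.6395 bits

H(X|Y) = H(X,Y) - H(Y)

H(X,Y) = -Σ_{x,y} P(x,y) log₂ P(x,y). Per-cell terms -P(x,y)·log₂P(x,y):
  X=0: 0.2301, 0.2409, 0.0664, 0.2487
  X=1: 0.2246, 0.0955, 0.0862, 0.4357
  X=2: 0.1693, 0.2871, 0.3719, 0.2435
  X=3: 0.4105, 0.2959, 0.0612, 0.1252
Sum of the 16 terms: H(X,Y) = 3.5927 bits

Marginal of Y (column sums):
  P(Y=0) = 0.055 + 0.053 + 0.035 + 0.150 = 0.293
  P(Y=1) = 0.059 + 0.016 + 0.078 + 0.082 = 0.235
  P(Y=2) = 0.010 + 0.014 + 0.123 + 0.009 = 0.156
  P(Y=3) = 0.062 + 0.171 + 0.060 + 0.023 = 0.316
H(Y) = -[0.293·log₂(0.293) + 0.235·log₂(0.235) + 0.156·log₂(0.156) + 0.316·log₂(0.316)]
  = 0.5189 + 0.4910 + 0.4181 + 0.5252 = 1.9532 bits

H(X|Y) = H(X,Y) - H(Y) = 3.5927 - 1.9532 = 1.6395 bits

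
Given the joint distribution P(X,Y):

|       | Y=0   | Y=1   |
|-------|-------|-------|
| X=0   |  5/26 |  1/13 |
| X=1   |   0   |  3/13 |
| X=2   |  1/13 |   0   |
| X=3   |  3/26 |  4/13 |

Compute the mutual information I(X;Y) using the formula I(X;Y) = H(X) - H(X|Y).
0.3712 bits

I(X;Y) = H(X) - H(X|Y)

Marginal of X (row sums):
  P(X=0) = 5/26 + 1/13 = 7/26
  P(X=1) = 0 + 3/13 = 3/13
  P(X=2) = 1/13 + 0 = 1/13
  P(X=3) = 3/26 + 4/13 = 11/26
H(X) = -[(7/26)·log₂(7/26) + (3/13)·log₂(3/13) + (1/13)·log₂(1/13) + (11/26)·log₂(11/26)]
  = 0.509677 + 0.488187 + 0.284649 + 0.525042 = 1.807555 bits

Marginal of Y (column sums):
  P(Y=0) = 5/26 + 0 + 1/13 + 3/26 = 5/13
  P(Y=1) = 1/13 + 3/13 + 0 + 4/13 = 8/13
H(X|Y) = Σ_y P(y)·H(X|Y=y):
  Y=0: P(Y=0) = 5/13, P(X|Y=0) = (1/2, 0, 1/5, 3/10) → H(X|Y=0) = 1.485475
  Y=1: P(Y=1) = 8/13, P(X|Y=1) = (1/8, 3/8, 0, 1/2) → H(X|Y=1) = 1.405639
H(X|Y) = (5/13)·1.485475 + (8/13)·1.405639 = 1.436345 bits

I(X;Y) = H(X) - H(X|Y) = 1.807555 - 1.436345 = 0.3712 bits

Cross-check via I(X;Y) = H(X) + H(Y) - H(X,Y): computing H(Y) from the column sums and H(X,Y) from the 8 cells in the same way gives H(Y) = 0.961237 bits and H(X,Y) = 2.397582 bits, so
I(X;Y) = 1.807555 + 0.961237 - 2.397582 = 0.3712 bits ✓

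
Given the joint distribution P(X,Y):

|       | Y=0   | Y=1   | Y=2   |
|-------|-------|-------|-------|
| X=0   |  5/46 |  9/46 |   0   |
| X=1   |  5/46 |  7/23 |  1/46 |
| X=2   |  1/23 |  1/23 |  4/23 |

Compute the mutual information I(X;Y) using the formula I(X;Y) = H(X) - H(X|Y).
0.3637 bits

I(X;Y) = H(X) - H(X|Y)

Marginal of X (row sums):
  P(X=0) = 5/46 + 9/46 + 0 = 7/23
  P(X=1) = 5/46 + 7/23 + 1/46 = 10/23
  P(X=2) = 1/23 + 1/23 + 4/23 = 6/23
H(X) = -[(7/23)·log₂(7/23) + (10/23)·log₂(10/23) + (6/23)·log₂(6/23)]
  = 0.52232 + 0.52245 + 0.50572 = 1.5505 bits

Marginal of Y (column sums):
  P(Y=0) = 5/46 + 5/46 + 1/23 = 6/23
  P(Y=1) = 9/46 + 7/23 + 1/23 = 25/46
  P(Y=2) = 0 + 1/46 + 4/23 = 9/46
H(X|Y) = Σ_y P(y)·H(X|Y=y):
  Y=0: P(Y=0) = 6/23, P(X|Y=0) = (5/12, 5/12, 1/6) → H(X|Y=0) = 1.48336
  Y=1: P(Y=1) = 25/46, P(X|Y=1) = (9/25, 14/25, 2/25) → H(X|Y=1) = 1.29056
  Y=2: P(Y=2) = 9/46, P(X|Y=2) = (0, 1/9, 8/9) → H(X|Y=2) = 0.50326
H(X|Y) = (6/23)·1.48336 + (25/46)·1.29056 + (9/46)·0.50326 = 1.1868 bits

I(X;Y) = H(X) - H(X|Y) = 1.5505 - 1.1868 = 0.3637 bits

Cross-check via I(X;Y) = H(X) + H(Y) - H(X,Y): computing H(Y) from the column sums and H(X,Y) from the 9 cells in the same way gives H(Y) = 1.4443 bits and H(X,Y) = 2.6311 bits, so
I(X;Y) = 1.5505 + 1.4443 - 2.6311 = 0.3637 bits ✓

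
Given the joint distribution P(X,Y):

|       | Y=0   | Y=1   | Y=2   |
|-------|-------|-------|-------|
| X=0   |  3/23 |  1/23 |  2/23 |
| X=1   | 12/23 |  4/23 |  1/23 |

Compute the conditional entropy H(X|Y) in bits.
0.7475 bits

H(X|Y) = H(X,Y) - H(Y)

H(X,Y) = -Σ_{x,y} P(x,y) log₂ P(x,y). Per-cell terms -P(x,y)·log₂P(x,y):
  X=0: 0.38330, 0.19668, 0.30640
  X=1: 0.48970, 0.43888, 0.19668
Sum of the 6 terms: H(X,Y) = 2.0116 bits

Marginal of Y (column sums):
  P(Y=0) = 3/23 + 12/23 = 15/23
  P(Y=1) = 1/23 + 4/23 = 5/23
  P(Y=2) = 2/23 + 1/23 = 3/23
H(Y) = -[(15/23)·log₂(15/23) + (5/23)·log₂(5/23) + (3/23)·log₂(3/23)]
  = 0.40218 + 0.47862 + 0.38330 = 1.2641 bits

H(X|Y) = H(X,Y) - H(Y) = 2.0116 - 1.2641 = 0.7475 bits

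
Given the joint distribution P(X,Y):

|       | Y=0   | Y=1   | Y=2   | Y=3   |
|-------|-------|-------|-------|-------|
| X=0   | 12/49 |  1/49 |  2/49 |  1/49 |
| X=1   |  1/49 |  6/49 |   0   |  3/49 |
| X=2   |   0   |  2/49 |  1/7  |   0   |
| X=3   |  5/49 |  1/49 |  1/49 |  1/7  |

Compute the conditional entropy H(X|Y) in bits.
1.2521 bits

H(X|Y) = H(X,Y) - H(Y)

H(X,Y) = -Σ_{x,y} P(x,y) log₂ P(x,y). Per-cell terms -P(x,y)·log₂P(x,y):
  X=0: 0.49708098, 0.11458592, 0.18835550, 0.11458592
  X=1: 0.11458592, 0.37098947, 0.00000000, 0.24671923
  X=2: 0.00000000, 0.18835550, 0.40105070, 0.00000000
  X=3: 0.33599814, 0.11458592, 0.11458592, 0.40105070
  (cells with P = 0 contribute 0)
Sum of the 16 terms: H(X,Y) = 3.2025298 bits

Marginal of Y (column sums):
  P(Y=0) = 12/49 + 1/49 + 0 + 5/49 = 18/49
  P(Y=1) = 1/49 + 6/49 + 2/49 + 1/49 = 10/49
  P(Y=2) = 2/49 + 0 + 1/7 + 1/49 = 10/49
  P(Y=3) = 1/49 + 3/49 + 0 + 1/7 = 11/49
H(Y) = -[(18/49)·log₂(18/49) + (10/49)·log₂(10/49) + (10/49)·log₂(10/49) + (11/49)·log₂(11/49)]
  = 0.53073729 + 0.46791464 + 0.46791464 + 0.48383797 = 1.9504045 bits

H(X|Y) = H(X,Y) - H(Y) = 3.2025298 - 1.9504045 = 1.2521 bits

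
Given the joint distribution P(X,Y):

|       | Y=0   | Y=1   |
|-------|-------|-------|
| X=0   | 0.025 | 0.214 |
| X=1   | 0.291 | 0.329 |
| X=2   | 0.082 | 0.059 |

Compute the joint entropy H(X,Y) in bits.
2.1917 bits

H(X,Y) = -Σ_{x,y} P(x,y) log₂ P(x,y). Per-cell terms -P(x,y)·log₂P(x,y):
  X=0: 0.1330, 0.4760
  X=1: 0.5182, 0.5277
  X=2: 0.2959, 0.2409
Sum of the 6 terms: H(X,Y) = 2.1917 bits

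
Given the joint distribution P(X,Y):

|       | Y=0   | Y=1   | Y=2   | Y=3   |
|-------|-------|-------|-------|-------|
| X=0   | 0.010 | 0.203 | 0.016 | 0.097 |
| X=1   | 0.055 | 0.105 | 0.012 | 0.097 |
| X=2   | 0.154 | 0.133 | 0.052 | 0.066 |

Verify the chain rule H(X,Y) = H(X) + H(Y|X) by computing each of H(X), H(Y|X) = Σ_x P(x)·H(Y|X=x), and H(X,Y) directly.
H(X) = 1.5649 bits, H(Y|X) = 1.6485 bits, H(X,Y) = 3.2133 bits

Marginal of X (row sums):
  P(X=0) = 0.010 + 0.203 + 0.016 + 0.097 = 0.326
  P(X=1) = 0.055 + 0.105 + 0.012 + 0.097 = 0.269
  P(X=2) = 0.154 + 0.133 + 0.052 + 0.066 = 0.405
H(X) = -[0.326·log₂(0.326) + 0.269·log₂(0.269) + 0.405·log₂(0.405)]
  = 0.5272 + 0.5096 + 0.5281 = 1.5649 bits

H(Y|X) = Σ_x P(x)·H(Y|X=x):
  X=0: P(X=0) = 0.326, P(Y|X=0) = (5/163, 203/326, 8/163, 97/326) → H(Y|X=0) = 1.3135
  X=1: P(X=1) = 0.269, P(Y|X=1) = (55/269, 105/269, 12/269, 97/269) → H(Y|X=1) = 1.7288
  X=2: P(X=2) = 0.405, P(Y|X=2) = (154/405, 133/405, 52/405, 22/135) → H(Y|X=2) = 1.8648
H(Y|X) = 0.326·1.3135 + 0.269·1.7288 + 0.405·1.8648 = 1.6485 bits

H(X,Y) = -Σ_{x,y} P(x,y) log₂ P(x,y). Per-cell terms -P(x,y)·log₂P(x,y):
  X=0: 0.0664, 0.4670, 0.0955, 0.3265
  X=1: 0.2301, 0.3414, 0.0766, 0.3265
  X=2: 0.4156, 0.3871, 0.2218, 0.2588
Sum of the 12 terms: H(X,Y) = 3.2133 bits

Chain rule check:
  H(X) + H(Y|X) = 1.5649 + 1.6485 = 3.2134 bits
  H(X,Y) = 3.2133 bits
✓ Chain rule verified (Δ = 0.0001 is 4-dp rounding noise: each of the three values was rounded independently).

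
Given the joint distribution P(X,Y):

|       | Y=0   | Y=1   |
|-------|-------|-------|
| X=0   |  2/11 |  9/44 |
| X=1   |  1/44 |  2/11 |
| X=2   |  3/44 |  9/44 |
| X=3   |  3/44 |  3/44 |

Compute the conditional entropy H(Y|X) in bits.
0.8460 bits

H(Y|X) = H(X,Y) - H(X)

H(X,Y) = -Σ_{x,y} P(x,y) log₂ P(x,y). Per-cell terms -P(x,y)·log₂P(x,y):
  X=0: 0.447169, 0.468308
  X=1: 0.124078, 0.447169
  X=2: 0.264168, 0.468308
  X=3: 0.264168, 0.264168
Sum of the 8 terms: H(X,Y) = 2.74754 bits

Marginal of X (row sums):
  P(X=0) = 2/11 + 9/44 = 17/44
  P(X=1) = 1/44 + 2/11 = 9/44
  P(X=2) = 3/44 + 9/44 = 3/11
  P(X=3) = 3/44 + 3/44 = 3/22
H(X) = -[(17/44)·log₂(17/44) + (9/44)·log₂(9/44) + (3/11)·log₂(3/11) + (3/22)·log₂(3/22)]
  = 0.530079 + 0.468308 + 0.511219 + 0.391973 = 1.90158 bits

H(Y|X) = H(X,Y) - H(X) = 2.74754 - 1.90158 = 0.8460 bits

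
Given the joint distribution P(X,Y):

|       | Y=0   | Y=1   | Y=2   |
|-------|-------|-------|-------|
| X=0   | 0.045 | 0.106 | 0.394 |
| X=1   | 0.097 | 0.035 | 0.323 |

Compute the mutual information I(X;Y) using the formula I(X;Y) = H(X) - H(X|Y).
0.0403 bits

I(X;Y) = H(X) - H(X|Y)

Marginal of X (row sums):
  P(X=0) = 0.045 + 0.106 + 0.394 = 0.545
  P(X=1) = 0.097 + 0.035 + 0.323 = 0.455
H(X) = -[0.545·log₂(0.545) + 0.455·log₂(0.455)]
  = 0.477241 + 0.516908 = 0.99415 bits

Marginal of Y (column sums):
  P(Y=0) = 0.045 + 0.097 = 0.142
  P(Y=1) = 0.106 + 0.035 = 0.141
  P(Y=2) = 0.394 + 0.323 = 0.717
H(X|Y) = Σ_y P(y)·H(X|Y=y):
  Y=0: P(Y=0) = 0.142, P(X|Y=0) = (45/142, 97/142) → H(X|Y=0) = 0.900980
  Y=1: P(Y=1) = 0.141, P(X|Y=1) = (106/141, 35/141) → H(X|Y=1) = 0.808456
  Y=2: P(Y=2) = 0.717, P(X|Y=2) = (394/717, 323/717) → H(X|Y=2) = 0.992915
H(X|Y) = 0.142·0.900980 + 0.141·0.808456 + 0.717·0.992915 = 0.95385 bits

I(X;Y) = H(X) - H(X|Y) = 0.99415 - 0.95385 = 0.0403 bits

Cross-check via I(X;Y) = H(X) + H(Y) - H(X,Y): computing H(Y) from the column sums and H(X,Y) from the 6 cells in the same way gives H(Y) = 1.14250 bits and H(X,Y) = 2.09636 bits, so
I(X;Y) = 0.99415 + 1.14250 - 2.09636 = 0.0403 bits ✓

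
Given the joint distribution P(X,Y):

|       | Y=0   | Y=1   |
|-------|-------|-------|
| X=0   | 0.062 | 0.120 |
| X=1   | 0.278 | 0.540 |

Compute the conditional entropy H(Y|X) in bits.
0.9248 bits

H(Y|X) = H(X,Y) - H(X)

H(X,Y) = -Σ_{x,y} P(x,y) log₂ P(x,y). Per-cell terms -P(x,y)·log₂P(x,y):
  X=0: 0.24872, 0.36707
  X=1: 0.51342, 0.48004
Sum of the 4 terms: H(X,Y) = 1.60925 bits

Marginal of X (row sums):
  P(X=0) = 0.062 + 0.120 = 0.182
  P(X=1) = 0.278 + 0.540 = 0.818
H(X) = -[0.182·log₂(0.182) + 0.818·log₂(0.818)]
  = 0.44735 + 0.23708 = 0.68443 bits

H(Y|X) = H(X,Y) - H(X) = 1.60925 - 0.68443 = 0.9248 bits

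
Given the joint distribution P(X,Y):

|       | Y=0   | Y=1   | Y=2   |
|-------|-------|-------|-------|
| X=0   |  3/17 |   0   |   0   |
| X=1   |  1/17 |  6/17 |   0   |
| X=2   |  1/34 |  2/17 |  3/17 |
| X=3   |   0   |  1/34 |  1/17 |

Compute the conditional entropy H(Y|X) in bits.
0.7524 bits

H(Y|X) = H(X,Y) - H(X)

H(X,Y) = -Σ_{x,y} P(x,y) log₂ P(x,y). Per-cell terms -P(x,y)·log₂P(x,y):
  X=0: 0.44162, 0.00000, 0.00000
  X=1: 0.24044, 0.53029, 0.00000
  X=2: 0.14963, 0.36323, 0.44162
  X=3: 0.00000, 0.14963, 0.24044
  (cells with P = 0 contribute 0)
Sum of the 12 terms: H(X,Y) = 2.5569 bits

Marginal of X (row sums):
  P(X=0) = 3/17 + 0 + 0 = 3/17
  P(X=1) = 1/17 + 6/17 + 0 = 7/17
  P(X=2) = 1/34 + 2/17 + 3/17 = 11/34
  P(X=3) = 0 + 1/34 + 1/17 = 3/34
H(X) = -[(3/17)·log₂(3/17) + (7/17)·log₂(7/17) + (11/34)·log₂(11/34) + (3/34)·log₂(3/34)]
  = 0.44162 + 0.52710 + 0.52672 + 0.30904 = 1.8045 bits

H(Y|X) = H(X,Y) - H(X) = 2.5569 - 1.8045 = 0.7524 bits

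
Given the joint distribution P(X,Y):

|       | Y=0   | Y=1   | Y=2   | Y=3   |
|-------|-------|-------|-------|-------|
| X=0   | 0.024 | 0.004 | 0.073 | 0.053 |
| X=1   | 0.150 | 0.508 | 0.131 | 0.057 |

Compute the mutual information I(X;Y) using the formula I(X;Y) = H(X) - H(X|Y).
0.1835 bits

I(X;Y) = H(X) - H(X|Y)

Marginal of X (row sums):
  P(X=0) = 0.024 + 0.004 + 0.073 + 0.053 = 0.154
  P(X=1) = 0.150 + 0.508 + 0.131 + 0.057 = 0.846
H(X) = -[0.154·log₂(0.154) + 0.846·log₂(0.846)]
  = 0.41565 + 0.20411 = 0.6198 bits

Marginal of Y (column sums):
  P(Y=0) = 0.024 + 0.150 = 0.174
  P(Y=1) = 0.004 + 0.508 = 0.512
  P(Y=2) = 0.073 + 0.131 = 0.204
  P(Y=3) = 0.053 + 0.057 = 0.110
H(X|Y) = Σ_y P(y)·H(X|Y=y):
  Y=0: P(Y=0) = 0.174, P(X|Y=0) = (4/29, 25/29) → H(X|Y=0) = 0.57879
  Y=1: P(Y=1) = 0.512, P(X|Y=1) = (1/128, 127/128) → H(X|Y=1) = 0.06591
  Y=2: P(Y=2) = 0.204, P(X|Y=2) = (73/204, 131/204) → H(X|Y=2) = 0.94088
  Y=3: P(Y=3) = 0.110, P(X|Y=3) = (53/110, 57/110) → H(X|Y=3) = 0.99905
H(X|Y) = 0.174·0.57879 + 0.512·0.06591 + 0.204·0.94088 + 0.110·0.99905 = 0.4363 bits

I(X;Y) = H(X) - H(X|Y) = 0.6198 - 0.4363 = 0.1835 bits

Cross-check via I(X;Y) = H(X) + H(Y) - H(X,Y): computing H(Y) from the column sums and H(X,Y) from the 8 cells in the same way gives H(Y) = 1.7516 bits and H(X,Y) = 2.1879 bits, so
I(X;Y) = 0.6198 + 1.7516 - 2.1879 = 0.1835 bits ✓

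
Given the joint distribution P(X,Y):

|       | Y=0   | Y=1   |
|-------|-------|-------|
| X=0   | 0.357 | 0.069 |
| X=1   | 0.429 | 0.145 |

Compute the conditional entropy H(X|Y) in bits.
0.9753 bits

H(X|Y) = H(X,Y) - H(Y)

H(X,Y) = -Σ_{x,y} P(x,y) log₂ P(x,y). Per-cell terms -P(x,y)·log₂P(x,y):
  X=0: 0.53050, 0.26615
  X=1: 0.52379, 0.40395
Sum of the 4 terms: H(X,Y) = 1.7244 bits

Marginal of Y (column sums):
  P(Y=0) = 0.357 + 0.429 = 0.786
  P(Y=1) = 0.069 + 0.145 = 0.214
H(Y) = -[0.786·log₂(0.786) + 0.214·log₂(0.214)]
  = 0.27306 + 0.47600 = 0.7491 bits

H(X|Y) = H(X,Y) - H(Y) = 1.7244 - 0.7491 = 0.9753 bits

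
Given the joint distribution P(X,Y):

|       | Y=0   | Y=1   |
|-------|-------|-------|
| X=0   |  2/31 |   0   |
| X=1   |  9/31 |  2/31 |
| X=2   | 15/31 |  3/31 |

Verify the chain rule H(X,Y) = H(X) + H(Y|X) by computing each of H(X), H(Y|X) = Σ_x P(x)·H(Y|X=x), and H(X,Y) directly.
H(X) = 1.2409 bits, H(Y|X) = 0.6202 bits, H(X,Y) = 1.8610 bits

Marginal of X (row sums):
  P(X=0) = 2/31 + 0 = 2/31
  P(X=1) = 9/31 + 2/31 = 11/31
  P(X=2) = 15/31 + 3/31 = 18/31
H(X) = -[(2/31)·log₂(2/31) + (11/31)·log₂(11/31) + (18/31)·log₂(18/31)]
  = 0.25511 + 0.53040 + 0.45538 = 1.2409 bits

H(Y|X) = Σ_x P(x)·H(Y|X=x):
  X=0: P(X=0) = 2/31, P(Y|X=0) = (1, 0) → H(Y|X=0) = 0.00000
  X=1: P(X=1) = 11/31, P(Y|X=1) = (9/11, 2/11) → H(Y|X=1) = 0.68404
  X=2: P(X=2) = 18/31, P(Y|X=2) = (5/6, 1/6) → H(Y|X=2) = 0.65002
H(Y|X) = (2/31)·0.00000 + (11/31)·0.68404 + (18/31)·0.65002 = 0.6202 bits

H(X,Y) = -Σ_{x,y} P(x,y) log₂ P(x,y). Per-cell terms -P(x,y)·log₂P(x,y):
  X=0: 0.25511, 0.00000
  X=1: 0.51801, 0.25511
  X=2: 0.50676, 0.32605
  (cells with P = 0 contribute 0)
Sum of the 6 terms: H(X,Y) = 1.8610 bits

Chain rule check:
  H(X) + H(Y|X) = 1.2409 + 0.6202 = 1.8611 bits
  H(X,Y) = 1.8610 bits
✓ Chain rule verified (Δ = 0.0001 is 4-dp rounding noise: each of the three values was rounded independently).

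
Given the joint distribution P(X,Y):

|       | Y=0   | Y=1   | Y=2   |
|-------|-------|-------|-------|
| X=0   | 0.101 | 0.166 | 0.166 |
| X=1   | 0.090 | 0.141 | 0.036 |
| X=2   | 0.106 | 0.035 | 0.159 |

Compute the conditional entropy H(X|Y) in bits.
1.4321 bits

H(X|Y) = H(X,Y) - H(Y)

H(X,Y) = -Σ_{x,y} P(x,y) log₂ P(x,y). Per-cell terms -P(x,y)·log₂P(x,y):
  X=0: 0.33406, 0.43006, 0.43006
  X=1: 0.31265, 0.39850, 0.17265
  X=2: 0.34321, 0.16928, 0.42181
Sum of the 9 terms: H(X,Y) = 3.0123 bits

Marginal of Y (column sums):
  P(Y=0) = 0.101 + 0.090 + 0.106 = 0.297
  P(Y=1) = 0.166 + 0.141 + 0.035 = 0.342
  P(Y=2) = 0.166 + 0.036 + 0.159 = 0.361
H(Y) = -[0.297·log₂(0.297) + 0.342·log₂(0.342) + 0.361·log₂(0.361)]
  = 0.52019 + 0.52939 + 0.53064 = 1.5802 bits

H(X|Y) = H(X,Y) - H(Y) = 3.0123 - 1.5802 = 1.4321 bits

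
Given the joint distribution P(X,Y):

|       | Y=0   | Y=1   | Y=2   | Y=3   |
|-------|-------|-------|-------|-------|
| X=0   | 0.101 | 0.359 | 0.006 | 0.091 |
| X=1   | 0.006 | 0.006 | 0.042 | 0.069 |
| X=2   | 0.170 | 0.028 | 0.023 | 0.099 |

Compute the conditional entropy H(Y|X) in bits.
1.4368 bits

H(Y|X) = H(X,Y) - H(X)

H(X,Y) = -Σ_{x,y} P(x,y) log₂ P(x,y). Per-cell terms -P(x,y)·log₂P(x,y):
  X=0: 0.33406, 0.53058, 0.04428, 0.31468
  X=1: 0.04428, 0.04428, 0.19209, 0.26615
  X=2: 0.43459, 0.14444, 0.12517, 0.33031
Sum of the 12 terms: H(X,Y) = 2.8049 bits

Marginal of X (row sums):
  P(X=0) = 0.101 + 0.359 + 0.006 + 0.091 = 0.557
  P(X=1) = 0.006 + 0.006 + 0.042 + 0.069 = 0.123
  P(X=2) = 0.170 + 0.028 + 0.023 + 0.099 = 0.320
H(X) = -[0.557·log₂(0.557) + 0.123·log₂(0.123) + 0.320·log₂(0.320)]
  = 0.47025 + 0.37186 + 0.52603 = 1.3681 bits

H(Y|X) = H(X,Y) - H(X) = 2.8049 - 1.3681 = 1.4368 bits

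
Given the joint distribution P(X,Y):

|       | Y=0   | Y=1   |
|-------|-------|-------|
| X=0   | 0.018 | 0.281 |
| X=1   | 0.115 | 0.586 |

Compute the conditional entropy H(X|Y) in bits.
0.8640 bits

H(X|Y) = H(X,Y) - H(Y)

H(X,Y) = -Σ_{x,y} P(x,y) log₂ P(x,y). Per-cell terms -P(x,y)·log₂P(x,y):
  X=0: 0.10433, 0.51461
  X=1: 0.35883, 0.45182
Sum of the 4 terms: H(X,Y) = 1.4296 bits

Marginal of Y (column sums):
  P(Y=0) = 0.018 + 0.115 = 0.133
  P(Y=1) = 0.281 + 0.586 = 0.867
H(Y) = -[0.133·log₂(0.133) + 0.867·log₂(0.867)]
  = 0.38710 + 0.17851 = 0.5656 bits

H(X|Y) = H(X,Y) - H(Y) = 1.4296 - 0.5656 = 0.8640 bits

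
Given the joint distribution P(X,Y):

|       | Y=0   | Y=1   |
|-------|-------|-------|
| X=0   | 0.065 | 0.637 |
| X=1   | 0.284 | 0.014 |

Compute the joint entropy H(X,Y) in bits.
1.2727 bits

H(X,Y) = -Σ_{x,y} P(x,y) log₂ P(x,y). Per-cell terms -P(x,y)·log₂P(x,y):
  X=0: 0.25632, 0.41445
  X=1: 0.51575, 0.08622
Sum of the 4 terms: H(X,Y) = 1.2727 bits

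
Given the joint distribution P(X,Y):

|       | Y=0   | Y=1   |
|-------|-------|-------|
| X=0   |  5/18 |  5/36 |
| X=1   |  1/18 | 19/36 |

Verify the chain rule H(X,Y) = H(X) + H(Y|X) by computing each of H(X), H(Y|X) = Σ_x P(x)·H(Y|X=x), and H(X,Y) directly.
H(X) = 0.9799 bits, H(Y|X) = 0.6473 bits, H(X,Y) = 1.6272 bits

Marginal of X (row sums):
  P(X=0) = 5/18 + 5/36 = 5/12
  P(X=1) = 1/18 + 19/36 = 7/12
H(X) = -[(5/12)·log₂(5/12) + (7/12)·log₂(7/12)]
  = 0.5263 + 0.4536 = 0.9799 bits

H(Y|X) = Σ_x P(x)·H(Y|X=x):
  X=0: P(X=0) = 5/12, P(Y|X=0) = (2/3, 1/3) → H(Y|X=0) = 0.9183
  X=1: P(X=1) = 7/12, P(Y|X=1) = (2/21, 19/21) → H(Y|X=1) = 0.4537
H(Y|X) = (5/12)·0.9183 + (7/12)·0.4537 = 0.6473 bits

H(X,Y) = -Σ_{x,y} P(x,y) log₂ P(x,y). Per-cell terms -P(x,y)·log₂P(x,y):
  X=0: 0.5133, 0.3956
  X=1: 0.2317, 0.4866
Sum of the 4 terms: H(X,Y) = 1.6272 bits

Chain rule check:
  H(X) + H(Y|X) = 0.9799 + 0.6473 = 1.6272 bits
  H(X,Y) = 1.6272 bits
✓ Chain rule verified.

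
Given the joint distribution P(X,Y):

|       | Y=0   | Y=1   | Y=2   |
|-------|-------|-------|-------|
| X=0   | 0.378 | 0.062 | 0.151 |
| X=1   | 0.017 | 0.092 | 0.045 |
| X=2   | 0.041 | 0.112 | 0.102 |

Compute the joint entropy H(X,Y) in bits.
2.6876 bits

H(X,Y) = -Σ_{x,y} P(x,y) log₂ P(x,y). Per-cell terms -P(x,y)·log₂P(x,y):
  X=0: 0.53054, 0.24872, 0.41183
  X=1: 0.09993, 0.31668, 0.20133
  X=2: 0.18894, 0.35374, 0.33592
Sum of the 9 terms: H(X,Y) = 2.6876 bits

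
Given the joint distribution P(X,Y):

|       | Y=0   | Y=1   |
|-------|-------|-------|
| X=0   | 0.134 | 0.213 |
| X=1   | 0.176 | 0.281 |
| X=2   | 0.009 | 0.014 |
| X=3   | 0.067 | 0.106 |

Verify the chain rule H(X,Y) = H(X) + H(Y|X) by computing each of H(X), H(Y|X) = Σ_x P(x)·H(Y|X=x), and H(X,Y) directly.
H(X) = 1.6092 bits, H(Y|X) = 0.9622 bits, H(X,Y) = 2.5714 bits

Marginal of X (row sums):
  P(X=0) = 0.134 + 0.213 = 0.347
  P(X=1) = 0.176 + 0.281 = 0.457
  P(X=2) = 0.009 + 0.014 = 0.023
  P(X=3) = 0.067 + 0.106 = 0.173
H(X) = -[0.347·log₂(0.347) + 0.457·log₂(0.457) + 0.023·log₂(0.023) + 0.173·log₂(0.173)]
  = 0.52987 + 0.51629 + 0.12517 + 0.43789 = 1.6092 bits

H(Y|X) = Σ_x P(x)·H(Y|X=x):
  X=0: P(X=0) = 0.347, P(Y|X=0) = (134/347, 213/347) → H(Y|X=0) = 0.96228
  X=1: P(X=1) = 0.457, P(Y|X=1) = (176/457, 281/457) → H(Y|X=1) = 0.96158
  X=2: P(X=2) = 0.023, P(Y|X=2) = (9/23, 14/23) → H(Y|X=2) = 0.96564
  X=3: P(X=3) = 0.173, P(Y|X=3) = (67/173, 106/173) → H(Y|X=3) = 0.96302
H(Y|X) = 0.347·0.96228 + 0.457·0.96158 + 0.023·0.96564 + 0.173·0.96302 = 0.9622 bits

H(X,Y) = -Σ_{x,y} P(x,y) log₂ P(x,y). Per-cell terms -P(x,y)·log₂P(x,y):
  X=0: 0.38856, 0.47522
  X=1: 0.44112, 0.51461
  X=2: 0.06116, 0.08622
  X=3: 0.26128, 0.34321
Sum of the 8 terms: H(X,Y) = 2.5714 bits

Chain rule check:
  H(X) + H(Y|X) = 1.6092 + 0.9622 = 2.5714 bits
  H(X,Y) = 2.5714 bits
✓ Chain rule verified.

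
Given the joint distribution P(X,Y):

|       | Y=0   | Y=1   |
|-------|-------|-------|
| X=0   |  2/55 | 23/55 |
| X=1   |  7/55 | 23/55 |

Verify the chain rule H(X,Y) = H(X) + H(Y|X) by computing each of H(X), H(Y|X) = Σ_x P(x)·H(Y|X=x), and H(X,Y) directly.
H(X) = 0.9940 bits, H(Y|X) = 0.6103 bits, H(X,Y) = 1.6044 bits

Marginal of X (row sums):
  P(X=0) = 2/55 + 23/55 = 5/11
  P(X=1) = 7/55 + 23/55 = 6/11
H(X) = -[(5/11)·log₂(5/11) + (6/11)·log₂(6/11)]
  = 0.5170 + 0.4770 = 0.9940 bits

H(Y|X) = Σ_x P(x)·H(Y|X=x):
  X=0: P(X=0) = 5/11, P(Y|X=0) = (2/25, 23/25) → H(Y|X=0) = 0.4022
  X=1: P(X=1) = 6/11, P(Y|X=1) = (7/30, 23/30) → H(Y|X=1) = 0.7838
H(Y|X) = (5/11)·0.4022 + (6/11)·0.7838 = 0.6103 bits

H(X,Y) = -Σ_{x,y} P(x,y) log₂ P(x,y). Per-cell terms -P(x,y)·log₂P(x,y):
  X=0: 0.1739, 0.5260
  X=1: 0.3785, 0.5260
Sum of the 4 terms: H(X,Y) = 1.6044 bits

Chain rule check:
  H(X) + H(Y|X) = 0.9940 + 0.6103 = 1.6043 bits
  H(X,Y) = 1.6044 bits
✓ Chain rule verified (Δ = 0.0001 is 4-dp rounding noise: each of the three values was rounded independently).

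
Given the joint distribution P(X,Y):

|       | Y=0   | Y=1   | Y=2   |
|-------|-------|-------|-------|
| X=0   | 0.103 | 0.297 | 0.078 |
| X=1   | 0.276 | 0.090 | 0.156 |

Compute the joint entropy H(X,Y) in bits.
2.3884 bits

H(X,Y) = -Σ_{x,y} P(x,y) log₂ P(x,y). Per-cell terms -P(x,y)·log₂P(x,y):
  X=0: 0.33777, 0.52019, 0.28707
  X=1: 0.51260, 0.31265, 0.41814
Sum of the 6 terms: H(X,Y) = 2.3884 bits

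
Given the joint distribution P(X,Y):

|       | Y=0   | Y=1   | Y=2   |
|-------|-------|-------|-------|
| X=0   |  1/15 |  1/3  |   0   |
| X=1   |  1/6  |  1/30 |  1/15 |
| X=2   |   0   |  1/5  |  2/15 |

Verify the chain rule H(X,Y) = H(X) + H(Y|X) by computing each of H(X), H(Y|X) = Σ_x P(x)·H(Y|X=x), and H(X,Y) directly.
H(X) = 1.5656 bits, H(Y|X) = 0.9300 bits, H(X,Y) = 2.4956 bits

Marginal of X (row sums):
  P(X=0) = 1/15 + 1/3 + 0 = 2/5
  P(X=1) = 1/6 + 1/30 + 1/15 = 4/15
  P(X=2) = 0 + 1/5 + 2/15 = 1/3
H(X) = -[(2/5)·log₂(2/5) + (4/15)·log₂(4/15) + (1/3)·log₂(1/3)]
  = 0.52877 + 0.50850 + 0.52832 = 1.5656 bits

H(Y|X) = Σ_x P(x)·H(Y|X=x):
  X=0: P(X=0) = 2/5, P(Y|X=0) = (1/6, 5/6, 0) → H(Y|X=0) = 0.65002
  X=1: P(X=1) = 4/15, P(Y|X=1) = (5/8, 1/8, 1/4) → H(Y|X=1) = 1.29879
  X=2: P(X=2) = 1/3, P(Y|X=2) = (0, 3/5, 2/5) → H(Y|X=2) = 0.97095
H(Y|X) = (2/5)·0.65002 + (4/15)·1.29879 + (1/3)·0.97095 = 0.9300 bits

H(X,Y) = -Σ_{x,y} P(x,y) log₂ P(x,y). Per-cell terms -P(x,y)·log₂P(x,y):
  X=0: 0.26046, 0.52832, 0.00000
  X=1: 0.43083, 0.16356, 0.26046
  X=2: 0.00000, 0.46439, 0.38759
  (cells with P = 0 contribute 0)
Sum of the 9 terms: H(X,Y) = 2.4956 bits

Chain rule check:
  H(X) + H(Y|X) = 1.5656 + 0.9300 = 2.4956 bits
  H(X,Y) = 2.4956 bits
✓ Chain rule verified.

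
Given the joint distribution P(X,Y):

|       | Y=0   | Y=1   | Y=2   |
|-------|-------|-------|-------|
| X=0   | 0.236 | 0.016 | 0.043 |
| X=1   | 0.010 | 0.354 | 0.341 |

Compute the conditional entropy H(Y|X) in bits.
1.0333 bits

H(Y|X) = H(X,Y) - H(X)

H(X,Y) = -Σ_{x,y} P(x,y) log₂ P(x,y). Per-cell terms -P(x,y)·log₂P(x,y):
  X=0: 0.4916, 0.0955, 0.1952
  X=1: 0.0664, 0.5304, 0.5293
Sum of the 6 terms: H(X,Y) = 1.9084 bits

Marginal of X (row sums):
  P(X=0) = 0.236 + 0.016 + 0.043 = 0.295
  P(X=1) = 0.010 + 0.354 + 0.341 = 0.705
H(X) = -[0.295·log₂(0.295) + 0.705·log₂(0.705)]
  = 0.5196 + 0.3555 = 0.8751 bits

H(Y|X) = H(X,Y) - H(X) = 1.9084 - 0.8751 = 1.0333 bits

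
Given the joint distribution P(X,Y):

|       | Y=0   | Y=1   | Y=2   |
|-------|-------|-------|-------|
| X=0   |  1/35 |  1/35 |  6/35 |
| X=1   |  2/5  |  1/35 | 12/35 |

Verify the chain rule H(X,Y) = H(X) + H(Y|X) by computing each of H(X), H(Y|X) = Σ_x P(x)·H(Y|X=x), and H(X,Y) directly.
H(X) = 0.7755 bits, H(Y|X) = 1.1586 bits, H(X,Y) = 1.9341 bits

Marginal of X (row sums):
  P(X=0) = 1/35 + 1/35 + 6/35 = 8/35
  P(X=1) = 2/5 + 1/35 + 12/35 = 27/35
H(X) = -[(8/35)·log₂(8/35) + (27/35)·log₂(27/35)]
  = 0.48669 + 0.28882 = 0.7755 bits

H(Y|X) = Σ_x P(x)·H(Y|X=x):
  X=0: P(X=0) = 8/35, P(Y|X=0) = (1/8, 1/8, 3/4) → H(Y|X=0) = 1.06128
  X=1: P(X=1) = 27/35, P(Y|X=1) = (14/27, 1/27, 4/9) → H(Y|X=1) = 1.18739
H(Y|X) = (8/35)·1.06128 + (27/35)·1.18739 = 1.1586 bits

H(X,Y) = -Σ_{x,y} P(x,y) log₂ P(x,y). Per-cell terms -P(x,y)·log₂P(x,y):
  X=0: 0.14655, 0.14655, 0.43617
  X=1: 0.52877, 0.14655, 0.52948
Sum of the 6 terms: H(X,Y) = 1.9341 bits

Chain rule check:
  H(X) + H(Y|X) = 0.7755 + 1.1586 = 1.9341 bits
  H(X,Y) = 1.9341 bits
✓ Chain rule verified.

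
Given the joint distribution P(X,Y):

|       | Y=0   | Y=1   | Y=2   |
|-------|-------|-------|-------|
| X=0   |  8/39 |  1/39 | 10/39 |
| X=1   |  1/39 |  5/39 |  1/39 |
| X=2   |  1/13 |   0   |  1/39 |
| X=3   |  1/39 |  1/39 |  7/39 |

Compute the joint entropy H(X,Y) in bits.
2.8948 bits

H(X,Y) = -Σ_{x,y} P(x,y) log₂ P(x,y). Per-cell terms -P(x,y)·log₂P(x,y):
  X=0: 0.468800, 0.135523, 0.503455
  X=1: 0.135523, 0.379933, 0.135523
  X=2: 0.284649, 0.000000, 0.135523
  X=3: 0.135523, 0.135523, 0.444778
  (cells with P = 0 contribute 0)
Sum of the 12 terms: H(X,Y) = 2.8948 bits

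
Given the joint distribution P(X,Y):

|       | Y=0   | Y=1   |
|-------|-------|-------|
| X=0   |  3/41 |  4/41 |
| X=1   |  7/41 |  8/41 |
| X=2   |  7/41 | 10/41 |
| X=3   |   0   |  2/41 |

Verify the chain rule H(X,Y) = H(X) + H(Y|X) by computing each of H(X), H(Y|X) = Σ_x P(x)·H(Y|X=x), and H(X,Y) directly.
H(X) = 1.7053 bits, H(Y|X) = 0.9382 bits, H(X,Y) = 2.6435 bits

Marginal of X (row sums):
  P(X=0) = 3/41 + 4/41 = 7/41
  P(X=1) = 7/41 + 8/41 = 15/41
  P(X=2) = 7/41 + 10/41 = 17/41
  P(X=3) = 0 + 2/41 = 2/41
H(X) = -[(7/41)·log₂(7/41) + (15/41)·log₂(15/41) + (17/41)·log₂(17/41) + (2/41)·log₂(2/41)]
  = 0.4354 + 0.5307 + 0.5266 + 0.2126 = 1.7053 bits

H(Y|X) = Σ_x P(x)·H(Y|X=x):
  X=0: P(X=0) = 7/41, P(Y|X=0) = (3/7, 4/7) → H(Y|X=0) = 0.9852
  X=1: P(X=1) = 15/41, P(Y|X=1) = (7/15, 8/15) → H(Y|X=1) = 0.9968
  X=2: P(X=2) = 17/41, P(Y|X=2) = (7/17, 10/17) → H(Y|X=2) = 0.9774
  X=3: P(X=3) = 2/41, P(Y|X=3) = (0, 1) → H(Y|X=3) = 0.0000
H(Y|X) = (7/41)·0.9852 + (15/41)·0.9968 + (17/41)·0.9774 + (2/41)·0.0000 = 0.9382 bits

H(X,Y) = -Σ_{x,y} P(x,y) log₂ P(x,y). Per-cell terms -P(x,y)·log₂P(x,y):
  X=0: 0.2760, 0.3276
  X=1: 0.4354, 0.4600
  X=2: 0.4354, 0.4965
  X=3: 0.0000, 0.2126
  (cells with P = 0 contribute 0)
Sum of the 8 terms: H(X,Y) = 2.6435 bits

Chain rule check:
  H(X) + H(Y|X) = 1.7053 + 0.9382 = 2.6435 bits
  H(X,Y) = 2.6435 bits
✓ Chain rule verified.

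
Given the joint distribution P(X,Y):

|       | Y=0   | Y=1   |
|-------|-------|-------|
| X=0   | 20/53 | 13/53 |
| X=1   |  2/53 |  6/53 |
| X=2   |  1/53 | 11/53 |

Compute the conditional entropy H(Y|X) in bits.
0.8184 bits

H(Y|X) = H(X,Y) - H(X)

H(X,Y) = -Σ_{x,y} P(x,y) log₂ P(x,y). Per-cell terms -P(x,y)·log₂P(x,y):
  X=0: 0.5306, 0.4973
  X=1: 0.1784, 0.3558
  X=2: 0.1081, 0.4708
Sum of the 6 terms: H(X,Y) = 2.1410 bits

Marginal of X (row sums):
  P(X=0) = 20/53 + 13/53 = 33/53
  P(X=1) = 2/53 + 6/53 = 8/53
  P(X=2) = 1/53 + 11/53 = 12/53
H(X) = -[(33/53)·log₂(33/53) + (8/53)·log₂(8/53) + (12/53)·log₂(12/53)]
  = 0.4256 + 0.4118 + 0.4852 = 1.3226 bits

H(Y|X) = H(X,Y) - H(X) = 2.1410 - 1.3226 = 0.8184 bits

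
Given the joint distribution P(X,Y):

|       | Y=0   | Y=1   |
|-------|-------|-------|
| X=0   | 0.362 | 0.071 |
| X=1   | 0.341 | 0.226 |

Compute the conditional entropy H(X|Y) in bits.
0.9382 bits

H(X|Y) = H(X,Y) - H(Y)

H(X,Y) = -Σ_{x,y} P(x,y) log₂ P(x,y). Per-cell terms -P(x,y)·log₂P(x,y):
  X=0: 0.5307, 0.2709
  X=1: 0.5293, 0.4849
Sum of the 4 terms: H(X,Y) = 1.8158 bits

Marginal of Y (column sums):
  P(Y=0) = 0.362 + 0.341 = 0.703
  P(Y=1) = 0.071 + 0.226 = 0.297
H(Y) = -[0.703·log₂(0.703) + 0.297·log₂(0.297)]
  = 0.3574 + 0.5202 = 0.8776 bits

H(X|Y) = H(X,Y) - H(Y) = 1.8158 - 0.8776 = 0.9382 bits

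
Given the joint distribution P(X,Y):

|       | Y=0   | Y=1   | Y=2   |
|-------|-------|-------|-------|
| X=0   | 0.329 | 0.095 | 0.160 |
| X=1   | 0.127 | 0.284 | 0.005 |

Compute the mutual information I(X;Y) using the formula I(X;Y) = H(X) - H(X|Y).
0.2502 bits

I(X;Y) = H(X) - H(X|Y)

Marginal of X (row sums):
  P(X=0) = 0.329 + 0.095 + 0.160 = 0.584
  P(X=1) = 0.127 + 0.284 + 0.005 = 0.416
H(X) = -[0.584·log₂(0.584) + 0.416·log₂(0.416)]
  = 0.45316 + 0.52638 = 0.97954 bits

Marginal of Y (column sums):
  P(Y=0) = 0.329 + 0.127 = 0.456
  P(Y=1) = 0.095 + 0.284 = 0.379
  P(Y=2) = 0.160 + 0.005 = 0.165
H(X|Y) = Σ_y P(y)·H(X|Y=y):
  Y=0: P(Y=0) = 0.456, P(X|Y=0) = (329/456, 127/456) → H(X|Y=0) = 0.85341
  Y=1: P(Y=1) = 0.379, P(X|Y=1) = (95/379, 284/379) → H(X|Y=1) = 0.81232
  Y=2: P(Y=2) = 0.165, P(X|Y=2) = (32/33, 1/33) → H(X|Y=2) = 0.19591
H(X|Y) = 0.456·0.85341 + 0.379·0.81232 + 0.165·0.19591 = 0.72935 bits

I(X;Y) = H(X) - H(X|Y) = 0.97954 - 0.72935 = 0.2502 bits

Cross-check via I(X;Y) = H(X) + H(Y) - H(X,Y): computing H(Y) from the column sums and H(X,Y) from the 6 cells in the same way gives H(Y) = 1.47601 bits and H(X,Y) = 2.20536 bits, so
I(X;Y) = 0.97954 + 1.47601 - 2.20536 = 0.2502 bits ✓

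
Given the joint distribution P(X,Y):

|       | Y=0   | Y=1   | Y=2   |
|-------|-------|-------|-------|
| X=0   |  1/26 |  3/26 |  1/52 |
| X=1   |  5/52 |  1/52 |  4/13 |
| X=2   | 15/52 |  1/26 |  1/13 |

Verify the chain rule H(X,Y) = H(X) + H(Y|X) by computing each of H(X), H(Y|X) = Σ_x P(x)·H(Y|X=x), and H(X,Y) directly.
H(X) = 1.4913 bits, H(Y|X) = 1.0991 bits, H(X,Y) = 2.5904 bits

Marginal of X (row sums):
  P(X=0) = 1/26 + 3/26 + 1/52 = 9/52
  P(X=1) = 5/52 + 1/52 + 4/13 = 11/26
  P(X=2) = 15/52 + 1/26 + 1/13 = 21/52
H(X) = -[(9/52)·log₂(9/52) + (11/26)·log₂(11/26) + (21/52)·log₂(21/52)]
  = 0.4380 + 0.5250 + 0.5283 = 1.4913 bits

H(Y|X) = Σ_x P(x)·H(Y|X=x):
  X=0: P(X=0) = 9/52, P(Y|X=0) = (2/9, 2/3, 1/9) → H(Y|X=0) = 1.2244
  X=1: P(X=1) = 11/26, P(Y|X=1) = (5/22, 1/22, 8/11) → H(Y|X=1) = 1.0226
  X=2: P(X=2) = 21/52, P(Y|X=2) = (5/7, 2/21, 4/21) → H(Y|X=2) = 1.1255
H(Y|X) = (9/52)·1.2244 + (11/26)·1.0226 + (21/52)·1.1255 = 1.0991 bits

H(X,Y) = -Σ_{x,y} P(x,y) log₂ P(x,y). Per-cell terms -P(x,y)·log₂P(x,y):
  X=0: 0.1808, 0.3595, 0.1096
  X=1: 0.3249, 0.1096, 0.5232
  X=2: 0.5174, 0.1808, 0.2846
Sum of the 9 terms: H(X,Y) = 2.5904 bits

Chain rule check:
  H(X) + H(Y|X) = 1.4913 + 1.0991 = 2.5904 bits
  H(X,Y) = 2.5904 bits
✓ Chain rule verified.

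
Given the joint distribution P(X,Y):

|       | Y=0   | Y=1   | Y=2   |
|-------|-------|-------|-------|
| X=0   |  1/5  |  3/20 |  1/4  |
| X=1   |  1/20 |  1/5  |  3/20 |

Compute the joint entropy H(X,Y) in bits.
2.4660 bits

H(X,Y) = -Σ_{x,y} P(x,y) log₂ P(x,y). Per-cell terms -P(x,y)·log₂P(x,y):
  X=0: 0.46439, 0.41054, 0.50000
  X=1: 0.21610, 0.46439, 0.41054
Sum of the 6 terms: H(X,Y) = 2.4660 bits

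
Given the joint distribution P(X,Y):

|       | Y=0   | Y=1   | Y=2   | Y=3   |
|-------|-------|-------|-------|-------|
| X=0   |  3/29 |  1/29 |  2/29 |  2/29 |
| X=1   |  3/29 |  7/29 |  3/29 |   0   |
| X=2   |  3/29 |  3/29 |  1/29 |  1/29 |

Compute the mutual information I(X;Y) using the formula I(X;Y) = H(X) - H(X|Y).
0.1846 bits

I(X;Y) = H(X) - H(X|Y)

Marginal of X (row sums):
  P(X=0) = 3/29 + 1/29 + 2/29 + 2/29 = 8/29
  P(X=1) = 3/29 + 7/29 + 3/29 + 0 = 13/29
  P(X=2) = 3/29 + 3/29 + 1/29 + 1/29 = 8/29
H(X) = -[(8/29)·log₂(8/29) + (13/29)·log₂(13/29) + (8/29)·log₂(8/29)]
  = 0.51255 + 0.51890 + 0.51255 = 1.5440 bits

Marginal of Y (column sums):
  P(Y=0) = 3/29 + 3/29 + 3/29 = 9/29
  P(Y=1) = 1/29 + 7/29 + 3/29 = 11/29
  P(Y=2) = 2/29 + 3/29 + 1/29 = 6/29
  P(Y=3) = 2/29 + 0 + 1/29 = 3/29
H(X|Y) = Σ_y P(y)·H(X|Y=y):
  Y=0: P(Y=0) = 9/29, P(X|Y=0) = (1/3, 1/3, 1/3) → H(X|Y=0) = 1.58496
  Y=1: P(Y=1) = 11/29, P(X|Y=1) = (1/11, 7/11, 3/11) → H(X|Y=1) = 1.24067
  Y=2: P(Y=2) = 6/29, P(X|Y=2) = (1/3, 1/2, 1/6) → H(X|Y=2) = 1.45915
  Y=3: P(Y=3) = 3/29, P(X|Y=3) = (2/3, 0, 1/3) → H(X|Y=3) = 0.91830
H(X|Y) = (9/29)·1.58496 + (11/29)·1.24067 + (6/29)·1.45915 + (3/29)·0.91830 = 1.3594 bits

I(X;Y) = H(X) - H(X|Y) = 1.5440 - 1.3594 = 0.1846 bits

Cross-check via I(X;Y) = H(X) + H(Y) - H(X,Y): computing H(Y) from the column sums and H(X,Y) from the 12 cells in the same way gives H(Y) = 1.8632 bits and H(X,Y) = 3.2226 bits, so
I(X;Y) = 1.5440 + 1.8632 - 3.2226 = 0.1846 bits ✓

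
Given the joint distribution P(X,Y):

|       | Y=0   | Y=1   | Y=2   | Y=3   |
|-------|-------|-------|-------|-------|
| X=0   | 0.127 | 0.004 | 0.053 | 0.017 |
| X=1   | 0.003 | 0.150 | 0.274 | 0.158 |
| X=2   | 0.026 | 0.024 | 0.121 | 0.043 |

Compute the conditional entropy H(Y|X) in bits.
1.5387 bits

H(Y|X) = H(X,Y) - H(X)

H(X,Y) = -Σ_{x,y} P(x,y) log₂ P(x,y). Per-cell terms -P(x,y)·log₂P(x,y):
  X=0: 0.378092, 0.031863, 0.224607, 0.099931
  X=1: 0.025142, 0.410545, 0.511764, 0.420597
  X=2: 0.136899, 0.129140, 0.368677, 0.195199
Sum of the 12 terms: H(X,Y) = 2.93246 bits

Marginal of X (row sums):
  P(X=0) = 0.127 + 0.004 + 0.053 + 0.017 = 0.201
  P(X=1) = 0.003 + 0.150 + 0.274 + 0.158 = 0.585
  P(X=2) = 0.026 + 0.024 + 0.121 + 0.043 = 0.214
H(X) = -[0.201·log₂(0.201) + 0.585·log₂(0.585) + 0.214·log₂(0.214)]
  = 0.465261 + 0.452493 + 0.476004 = 1.39376 bits

H(Y|X) = H(X,Y) - H(X) = 2.93246 - 1.39376 = 1.5387 bits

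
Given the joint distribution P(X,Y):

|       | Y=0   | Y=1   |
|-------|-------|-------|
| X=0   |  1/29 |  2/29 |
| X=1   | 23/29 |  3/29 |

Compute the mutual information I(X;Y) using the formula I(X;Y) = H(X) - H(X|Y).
0.1056 bits

I(X;Y) = H(X) - H(X|Y)

Marginal of X (row sums):
  P(X=0) = 1/29 + 2/29 = 3/29
  P(X=1) = 23/29 + 3/29 = 26/29
H(X) = -[(3/29)·log₂(3/29) + (26/29)·log₂(26/29)]
  = 0.3386 + 0.1412 = 0.4798 bits

Marginal of Y (column sums):
  P(Y=0) = 1/29 + 23/29 = 24/29
  P(Y=1) = 2/29 + 3/29 = 5/29
H(X|Y) = Σ_y P(y)·H(X|Y=y):
  Y=0: P(Y=0) = 24/29, P(X|Y=0) = (1/24, 23/24) → H(X|Y=0) = 0.2499
  Y=1: P(Y=1) = 5/29, P(X|Y=1) = (2/5, 3/5) → H(X|Y=1) = 0.9710
H(X|Y) = (24/29)·0.2499 + (5/29)·0.9710 = 0.3742 bits

I(X;Y) = H(X) - H(X|Y) = 0.4798 - 0.3742 = 0.1056 bits

Cross-check via I(X;Y) = H(X) + H(Y) - H(X,Y): computing H(Y) from the column sums and H(X,Y) from the 4 cells in the same way gives H(Y) = 0.6632 bits and H(X,Y) = 1.0374 bits, so
I(X;Y) = 0.4798 + 0.6632 - 1.0374 = 0.1056 bits ✓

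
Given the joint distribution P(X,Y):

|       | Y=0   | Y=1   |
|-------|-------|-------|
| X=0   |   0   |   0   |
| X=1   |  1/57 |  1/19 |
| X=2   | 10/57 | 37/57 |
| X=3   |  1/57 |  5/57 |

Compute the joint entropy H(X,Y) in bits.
1.5814 bits

H(X,Y) = -Σ_{x,y} P(x,y) log₂ P(x,y). Per-cell terms -P(x,y)·log₂P(x,y):
  X=0: 0.0000, 0.0000
  X=1: 0.1023, 0.2236
  X=2: 0.4405, 0.4047
  X=3: 0.1023, 0.3080
  (cells with P = 0 contribute 0)
Sum of the 8 terms: H(X,Y) = 1.5814 bits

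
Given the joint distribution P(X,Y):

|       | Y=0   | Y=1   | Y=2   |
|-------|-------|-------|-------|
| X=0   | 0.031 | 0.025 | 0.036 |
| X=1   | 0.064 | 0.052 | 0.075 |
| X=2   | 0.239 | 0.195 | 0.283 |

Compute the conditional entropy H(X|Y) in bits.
1.1170 bits

H(X|Y) = H(X,Y) - H(Y)

H(X,Y) = -Σ_{x,y} P(x,y) log₂ P(x,y). Per-cell terms -P(x,y)·log₂P(x,y):
  X=0: 0.15536, 0.13305, 0.17265
  X=1: 0.25381, 0.22180, 0.28027
  X=2: 0.49352, 0.45990, 0.51538
Sum of the 9 terms: H(X,Y) = 2.6857 bits

Marginal of Y (column sums):
  P(Y=0) = 0.031 + 0.064 + 0.239 = 0.334
  P(Y=1) = 0.025 + 0.052 + 0.195 = 0.272
  P(Y=2) = 0.036 + 0.075 + 0.283 = 0.394
H(Y) = -[0.334·log₂(0.334) + 0.272·log₂(0.272) + 0.394·log₂(0.394)]
  = 0.52841 + 0.51090 + 0.52943 = 1.5687 bits

H(X|Y) = H(X,Y) - H(Y) = 2.6857 - 1.5687 = 1.1170 bits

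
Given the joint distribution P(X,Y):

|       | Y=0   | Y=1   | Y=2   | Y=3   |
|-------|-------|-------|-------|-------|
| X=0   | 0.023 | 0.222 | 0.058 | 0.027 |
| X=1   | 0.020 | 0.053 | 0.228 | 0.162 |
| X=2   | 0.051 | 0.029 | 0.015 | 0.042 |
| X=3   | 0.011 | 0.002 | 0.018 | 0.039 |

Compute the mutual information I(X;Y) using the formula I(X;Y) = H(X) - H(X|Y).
0.3419 bits

I(X;Y) = H(X) - H(X|Y)

Marginal of X (row sums):
  P(X=0) = 0.023 + 0.222 + 0.058 + 0.027 = 0.330
  P(X=1) = 0.020 + 0.053 + 0.228 + 0.162 = 0.463
  P(X=2) = 0.051 + 0.029 + 0.015 + 0.042 = 0.137
  P(X=3) = 0.011 + 0.002 + 0.018 + 0.039 = 0.070
H(X) = -[0.330·log₂(0.330) + 0.463·log₂(0.463) + 0.137·log₂(0.137) + 0.070·log₂(0.070)]
  = 0.52782 + 0.51435 + 0.39288 + 0.26856 = 1.70361 bits

Marginal of Y (column sums):
  P(Y=0) = 0.023 + 0.020 + 0.051 + 0.011 = 0.105
  P(Y=1) = 0.222 + 0.053 + 0.029 + 0.002 = 0.306
  P(Y=2) = 0.058 + 0.228 + 0.015 + 0.018 = 0.319
  P(Y=3) = 0.027 + 0.162 + 0.042 + 0.039 = 0.270
H(X|Y) = Σ_y P(y)·H(X|Y=y):
  Y=0: P(Y=0) = 0.105, P(X|Y=0) = (23/105, 4/21, 17/35, 11/105) → H(X|Y=0) = 1.78255
  Y=1: P(Y=1) = 0.306, P(X|Y=1) = (37/51, 53/306, 29/306, 1/153) → H(X|Y=1) = 1.14359
  Y=2: P(Y=2) = 0.319, P(X|Y=2) = (2/11, 228/319, 15/319, 18/319) → H(X|Y=2) = 1.23489
  Y=3: P(Y=3) = 0.270, P(X|Y=3) = (1/10, 3/5, 7/45, 13/90) → H(X|Y=3) = 1.59516
H(X|Y) = 0.105·1.78255 + 0.306·1.14359 + 0.319·1.23489 + 0.270·1.59516 = 1.36173 bits

I(X;Y) = H(X) - H(X|Y) = 1.70361 - 1.36173 = 0.3419 bits

Cross-check via I(X;Y) = H(X) + H(Y) - H(X,Y): computing H(Y) from the column sums and H(X,Y) from the 16 cells in the same way gives H(Y) = 1.90003 bits and H(X,Y) = 3.26177 bits, so
I(X;Y) = 1.70361 + 1.90003 - 3.26177 = 0.3419 bits ✓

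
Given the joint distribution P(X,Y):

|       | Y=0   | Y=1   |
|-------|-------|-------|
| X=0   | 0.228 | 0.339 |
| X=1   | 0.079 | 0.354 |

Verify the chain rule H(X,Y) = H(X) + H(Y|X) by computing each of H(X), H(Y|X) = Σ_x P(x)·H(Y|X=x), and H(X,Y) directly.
H(X) = 0.9870 bits, H(Y|X) = 0.8480 bits, H(X,Y) = 1.8350 bits

Marginal of X (row sums):
  P(X=0) = 0.228 + 0.339 = 0.567
  P(X=1) = 0.079 + 0.354 = 0.433
H(X) = -[0.567·log₂(0.567) + 0.433·log₂(0.433)]
  = 0.46413 + 0.52287 = 0.9870 bits

H(Y|X) = Σ_x P(x)·H(Y|X=x):
  X=0: P(X=0) = 0.567, P(Y|X=0) = (76/189, 113/189) → H(Y|X=0) = 0.97218
  X=1: P(X=1) = 0.433, P(Y|X=1) = (79/433, 354/433) → H(Y|X=1) = 0.68540
H(Y|X) = 0.567·0.97218 + 0.433·0.68540 = 0.8480 bits

H(X,Y) = -Σ_{x,y} P(x,y) log₂ P(x,y). Per-cell terms -P(x,y)·log₂P(x,y):
  X=0: 0.48630, 0.52906
  X=1: 0.28930, 0.53036
Sum of the 4 terms: H(X,Y) = 1.8350 bits

Chain rule check:
  H(X) + H(Y|X) = 0.9870 + 0.8480 = 1.8350 bits
  H(X,Y) = 1.8350 bits
✓ Chain rule verified.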